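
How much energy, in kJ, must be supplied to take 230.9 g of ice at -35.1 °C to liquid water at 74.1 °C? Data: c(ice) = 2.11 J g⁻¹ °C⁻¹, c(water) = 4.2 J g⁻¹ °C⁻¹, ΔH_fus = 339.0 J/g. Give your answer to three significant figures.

q1 (heat ice -35.1→0.0 °C): 230.9 × 2.11 × 35.1 = 17101 J
q2 (melt at 0 °C): 230.9 × 339.0 = 78275 J
q3 (heat water 0.0→74.1 °C): 230.9 × 4.2 × 74.1 = 71861 J
Total: 17101 + 78275 + 71861 = 167237 J = 167 kJ

q = 167 kJ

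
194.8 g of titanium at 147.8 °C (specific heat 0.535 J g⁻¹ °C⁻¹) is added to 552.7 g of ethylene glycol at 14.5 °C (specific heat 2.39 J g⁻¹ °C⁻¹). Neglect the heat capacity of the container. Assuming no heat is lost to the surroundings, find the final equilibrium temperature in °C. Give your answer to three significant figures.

T_f = 24.2 °C

Heat lost by titanium = heat gained by ethylene glycol.
(194.8)(0.535)(147.8 − T) = (552.7)(2.39)(T − 14.5)
104.218 (147.8 − T) = 1320.953 (T − 14.5)
15403 − 104.218 T = 1320.953 T − 19154
34557 = 1425.171 T
T = 24.248 °C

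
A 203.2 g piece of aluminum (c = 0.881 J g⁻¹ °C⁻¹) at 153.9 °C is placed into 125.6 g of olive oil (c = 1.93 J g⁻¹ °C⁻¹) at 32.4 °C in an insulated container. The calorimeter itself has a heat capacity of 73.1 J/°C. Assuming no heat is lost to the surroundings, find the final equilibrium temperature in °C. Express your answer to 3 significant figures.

Heat lost by aluminum = heat gained by olive oil + calorimeter.
(203.2)(0.881)(153.9 − T) = [(125.6)(1.93) + 73.1](T − 32.4)
179.0192 (153.9 − T) = 315.508 (T − 32.4)
27551 − 179.0192 T = 315.508 T − 10222
37773 = 494.5272 T
T = 76.38 °C

T_f = 76.4 °C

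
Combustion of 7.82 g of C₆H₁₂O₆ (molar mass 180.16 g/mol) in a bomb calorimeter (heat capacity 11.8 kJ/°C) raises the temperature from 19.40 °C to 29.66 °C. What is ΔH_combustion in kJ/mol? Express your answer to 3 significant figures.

ΔT = 29.66 − 19.40 = 10.26 °C
q_cal = C_cal × ΔT = 11.8 × 10.26 = 121.068 kJ
n = 7.82 / 180.16 = 0.04341 mol
q_rxn = −q_cal = -121.068 kJ
ΔH = -121.068 / 0.04341 = -2789 kJ/mol

ΔH = -2790 kJ/mol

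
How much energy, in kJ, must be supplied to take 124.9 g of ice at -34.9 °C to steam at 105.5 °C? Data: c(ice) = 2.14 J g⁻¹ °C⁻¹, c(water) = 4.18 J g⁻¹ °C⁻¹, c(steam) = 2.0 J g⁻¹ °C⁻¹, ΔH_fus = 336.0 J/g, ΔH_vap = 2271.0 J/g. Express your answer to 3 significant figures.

q1 (heat ice -34.9→0.0 °C): 124.9 × 2.14 × 34.9 = 9328 J
q2 (melt at 0 °C): 124.9 × 336.0 = 41966 J
q3 (heat water 0.0→100.0 °C): 124.9 × 4.18 × 100.0 = 52208 J
q4 (vaporize at 100 °C): 124.9 × 2271.0 = 283648 J
q5 (heat steam 100.0→105.5 °C): 124.9 × 2.0 × 5.5 = 1374 J
Total: 9328 + 41966 + 52208 + 283648 + 1374 = 388524 J = 389 kJ

q = 389 kJ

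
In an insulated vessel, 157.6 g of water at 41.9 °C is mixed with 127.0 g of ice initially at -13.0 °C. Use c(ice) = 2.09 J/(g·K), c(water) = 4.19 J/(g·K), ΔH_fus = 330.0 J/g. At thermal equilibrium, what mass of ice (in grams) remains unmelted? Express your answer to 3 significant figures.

m_ice remaining = 53.6 g

Heat to warm all ice to 0 °C: 127.0×2.09×13.0 = 3450.6 J
Heat released by water cooling to 0 °C: 157.6×4.19×41.9 = 27668 J
27668 J < 3450.6 + 127.0×330.0 = 45360.6 J, so not all ice melts; final T = 0 °C.
Heat left for melting: 27668 − 3450.6 = 24217.4 J
Mass melted = 24217.4 / 330.0 = 73.39 g
Ice remaining = 127.0 − 73.39 = 53.61 g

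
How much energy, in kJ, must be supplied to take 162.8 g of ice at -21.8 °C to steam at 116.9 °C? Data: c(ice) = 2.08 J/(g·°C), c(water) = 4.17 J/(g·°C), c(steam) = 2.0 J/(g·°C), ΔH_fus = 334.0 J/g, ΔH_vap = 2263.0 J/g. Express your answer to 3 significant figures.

q1 (heat ice -21.8→0.0 °C): 162.8 × 2.08 × 21.8 = 7382 J
q2 (melt at 0 °C): 162.8 × 334.0 = 54375 J
q3 (heat water 0.0→100.0 °C): 162.8 × 4.17 × 100.0 = 67888 J
q4 (vaporize at 100 °C): 162.8 × 2263.0 = 368416 J
q5 (heat steam 100.0→116.9 °C): 162.8 × 2.0 × 16.9 = 5503 J
Total: 7382 + 54375 + 67888 + 368416 + 5503 = 503564 J = 504 kJ

q = 504 kJ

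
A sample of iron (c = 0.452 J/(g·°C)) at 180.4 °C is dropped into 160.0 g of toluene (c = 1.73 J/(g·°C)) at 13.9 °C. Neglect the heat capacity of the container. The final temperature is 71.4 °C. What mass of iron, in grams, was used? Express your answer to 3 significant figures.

q_gained = (160.0 × 1.73) × (71.4 − 13.9) = 15920 J
q_lost = m × 0.452 × (180.4 − 71.4) = 49.268 m
m = 15920 / 49.268 = 323 g

m = 323 g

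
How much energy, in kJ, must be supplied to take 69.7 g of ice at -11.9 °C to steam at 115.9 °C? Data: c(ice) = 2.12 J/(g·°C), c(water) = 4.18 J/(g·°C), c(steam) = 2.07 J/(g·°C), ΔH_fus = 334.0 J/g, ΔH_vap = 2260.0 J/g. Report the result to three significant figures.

q = 214 kJ

q1 (heat ice -11.9→0.0 °C): 69.7 × 2.12 × 11.9 = 1758 J
q2 (melt at 0 °C): 69.7 × 334.0 = 23280 J
q3 (heat water 0.0→100.0 °C): 69.7 × 4.18 × 100.0 = 29135 J
q4 (vaporize at 100 °C): 69.7 × 2260.0 = 157522 J
q5 (heat steam 100.0→115.9 °C): 69.7 × 2.07 × 15.9 = 2294 J
Total: 1758 + 23280 + 29135 + 157522 + 2294 = 213989 J = 214 kJ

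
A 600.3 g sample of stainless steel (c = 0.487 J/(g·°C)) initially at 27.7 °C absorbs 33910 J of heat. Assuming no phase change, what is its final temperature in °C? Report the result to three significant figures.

T_f = 144 °C

ΔT = q / (m c) = 33910 / (600.3 × 0.487) = 116.0 °C
T_f = 27.7 + 116.0 = 143.7 °C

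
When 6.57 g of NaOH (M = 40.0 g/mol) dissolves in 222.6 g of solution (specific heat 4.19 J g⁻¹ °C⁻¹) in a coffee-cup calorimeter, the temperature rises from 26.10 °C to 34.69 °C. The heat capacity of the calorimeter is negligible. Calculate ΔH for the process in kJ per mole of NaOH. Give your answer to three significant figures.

ΔH = -48.8 kJ/mol

|ΔT| = |34.69 − 26.10| = 8.59 °C
|q_surr| = (222.6 × 4.19) × 8.59 = 932.694 × 8.59 = 8012 J
n(NaOH) = 6.57 / 40.0 = 0.1643 mol
Temperature rose, so q_rxn = −|q_surr| = -8.012 kJ
ΔH = q_rxn / n = -48.76 kJ/mol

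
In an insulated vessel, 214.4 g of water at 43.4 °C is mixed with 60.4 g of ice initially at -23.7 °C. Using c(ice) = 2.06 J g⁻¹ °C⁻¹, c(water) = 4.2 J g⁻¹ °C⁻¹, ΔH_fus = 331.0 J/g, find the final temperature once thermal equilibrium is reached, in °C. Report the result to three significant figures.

T_f = 14.0 °C

Heat to bring ice to 0 °C and melt it: q₁ = 60.4×2.06×23.7 + 60.4×331.0 = 22941 J
Heat the water can supply cooling to 0 °C: 214.4×4.2×43.4 = 39080.8 J > q₁, so all ice melts.
Energy balance: 214.4×4.2×(43.4 − T) = 22941 + 60.4×4.2×(T − 0)
900.48(43.4 − T) = 22941 + 253.68 T
39080.8 − 22941 = 1154.16 T
T = 16139.8 / 1154.16 = 13.98 °C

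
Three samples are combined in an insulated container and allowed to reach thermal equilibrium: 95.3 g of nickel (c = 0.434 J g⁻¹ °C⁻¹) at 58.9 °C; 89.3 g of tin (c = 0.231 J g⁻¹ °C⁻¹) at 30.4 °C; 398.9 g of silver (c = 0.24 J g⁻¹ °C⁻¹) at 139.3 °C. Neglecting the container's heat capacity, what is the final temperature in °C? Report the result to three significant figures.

Σ mᵢcᵢ(T − Tᵢ) = 0  ⇒  T = Σ mᵢcᵢTᵢ / Σ mᵢcᵢ
Σ mᵢcᵢ = 95.3×0.434 + 89.3×0.231 + 398.9×0.24 = 157.7245
Σ mᵢcᵢTᵢ = 41.3602×58.9 + 20.6283×30.4 + 95.736×139.3 = 16399
T = 16399 / 157.7245 = 104.0 °C

T_f = 104 °C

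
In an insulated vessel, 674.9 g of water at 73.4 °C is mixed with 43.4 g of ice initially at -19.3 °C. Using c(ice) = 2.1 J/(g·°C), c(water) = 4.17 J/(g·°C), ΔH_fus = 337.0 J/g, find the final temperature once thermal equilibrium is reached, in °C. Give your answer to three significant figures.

Heat to bring ice to 0 °C and melt it: q₁ = 43.4×2.1×19.3 + 43.4×337.0 = 16385 J
Heat the water can supply cooling to 0 °C: 674.9×4.17×73.4 = 206572 J > q₁, so all ice melts.
Energy balance: 674.9×4.17×(73.4 − T) = 16385 + 43.4×4.17×(T − 0)
2814.333(73.4 − T) = 16385 + 180.978 T
206572 − 16385 = 2995.311 T
T = 190187 / 2995.311 = 63.49 °C

T_f = 63.5 °C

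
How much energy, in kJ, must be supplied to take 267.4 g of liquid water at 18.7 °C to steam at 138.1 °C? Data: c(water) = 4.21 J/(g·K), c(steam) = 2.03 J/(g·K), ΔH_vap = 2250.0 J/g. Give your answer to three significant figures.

q = 714 kJ

q1 (heat water 18.7→100.0 °C): 267.4 × 4.21 × 81.3 = 91524 J
q2 (vaporize at 100 °C): 267.4 × 2250.0 = 601650 J
q3 (heat steam 100.0→138.1 °C): 267.4 × 2.03 × 38.1 = 20682 J
Total: 91524 + 601650 + 20682 = 713856 J = 714 kJ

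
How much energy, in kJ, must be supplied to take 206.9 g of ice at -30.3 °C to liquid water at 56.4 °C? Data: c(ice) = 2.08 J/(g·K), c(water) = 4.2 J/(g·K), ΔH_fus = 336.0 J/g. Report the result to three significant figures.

q = 132 kJ

q1 (heat ice -30.3→0.0 °C): 206.9 × 2.08 × 30.3 = 13040 J
q2 (melt at 0 °C): 206.9 × 336.0 = 69518 J
q3 (heat water 0.0→56.4 °C): 206.9 × 4.2 × 56.4 = 49010 J
Total: 13040 + 69518 + 49010 = 131568 J = 132 kJ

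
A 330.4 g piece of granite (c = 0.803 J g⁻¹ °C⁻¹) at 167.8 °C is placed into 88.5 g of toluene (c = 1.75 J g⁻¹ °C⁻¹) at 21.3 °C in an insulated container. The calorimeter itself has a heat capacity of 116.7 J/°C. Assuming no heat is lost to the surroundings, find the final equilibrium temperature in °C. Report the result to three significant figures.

T_f = 93.7 °C

Heat lost by granite = heat gained by toluene + calorimeter.
(330.4)(0.803)(167.8 − T) = [(88.5)(1.75) + 116.7](T − 21.3)
265.3112 (167.8 − T) = 271.575 (T − 21.3)
44519 − 265.3112 T = 271.575 T − 5784.5
50303.5 = 536.8862 T
T = 93.69 °C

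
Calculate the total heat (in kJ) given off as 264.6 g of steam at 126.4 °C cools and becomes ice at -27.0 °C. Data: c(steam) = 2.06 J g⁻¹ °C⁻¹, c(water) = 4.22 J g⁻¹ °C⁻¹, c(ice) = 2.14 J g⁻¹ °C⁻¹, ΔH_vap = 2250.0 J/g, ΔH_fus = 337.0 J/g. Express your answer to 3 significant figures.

q = 826 kJ

q1 (cool steam 126.4→100 °C): 264.6 × 2.06 × 26.4 = 14390 J
q2 (condense at 100 °C): 264.6 × 2250.0 = 595350 J
q3 (cool water 100→0 °C): 264.6 × 4.22 × 100.0 = 111661 J
q4 (freeze at 0 °C): 264.6 × 337.0 = 89170 J
q5 (cool ice 0→-27.0 °C): 264.6 × 2.14 × 27.0 = 15289 J
Total: 14390 + 595350 + 111661 + 89170 + 15289 = 825860 J = 826 kJ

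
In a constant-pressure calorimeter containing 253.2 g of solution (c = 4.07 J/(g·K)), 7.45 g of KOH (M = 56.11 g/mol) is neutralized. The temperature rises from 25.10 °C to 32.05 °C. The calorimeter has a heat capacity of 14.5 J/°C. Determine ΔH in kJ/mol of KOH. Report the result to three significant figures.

ΔH = -54.7 kJ/mol

|ΔT| = |32.05 − 25.10| = 6.95 °C
|q_surr| = (253.2 × 4.07 + 14.5) × 6.95 = 1045.024 × 6.95 = 7263 J
n(KOH) = 7.45 / 56.11 = 0.1328 mol
Temperature rose, so q_rxn = −|q_surr| = -7.263 kJ
ΔH = q_rxn / n = -54.69 kJ/mol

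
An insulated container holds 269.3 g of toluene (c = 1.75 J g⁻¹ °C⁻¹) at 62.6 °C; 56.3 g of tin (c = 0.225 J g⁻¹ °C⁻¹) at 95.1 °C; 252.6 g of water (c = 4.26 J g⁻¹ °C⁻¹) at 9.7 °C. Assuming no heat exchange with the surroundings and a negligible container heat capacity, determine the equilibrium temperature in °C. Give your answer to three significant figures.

Σ mᵢcᵢ(T − Tᵢ) = 0  ⇒  T = Σ mᵢcᵢTᵢ / Σ mᵢcᵢ
Σ mᵢcᵢ = 269.3×1.75 + 56.3×0.225 + 252.6×4.26 = 1560.0185
Σ mᵢcᵢTᵢ = 471.275×62.6 + 12.6675×95.1 + 1076.076×9.7 = 41144
T = 41144 / 1560.0185 = 26.37 °C

T_f = 26.4 °C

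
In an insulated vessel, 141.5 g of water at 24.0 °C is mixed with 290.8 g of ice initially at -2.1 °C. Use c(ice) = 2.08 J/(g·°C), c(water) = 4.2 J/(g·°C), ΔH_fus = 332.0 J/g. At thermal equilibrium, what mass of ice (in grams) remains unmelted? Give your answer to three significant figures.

Heat to warm all ice to 0 °C: 290.8×2.08×2.1 = 1270.2 J
Heat released by water cooling to 0 °C: 141.5×4.2×24.0 = 14263 J
14263 J < 1270.2 + 290.8×332.0 = 97815.8 J, so not all ice melts; final T = 0 °C.
Heat left for melting: 14263 − 1270.2 = 12992.8 J
Mass melted = 12992.8 / 332.0 = 39.13 g
Ice remaining = 290.8 − 39.13 = 251.67 g

m_ice remaining = 252 g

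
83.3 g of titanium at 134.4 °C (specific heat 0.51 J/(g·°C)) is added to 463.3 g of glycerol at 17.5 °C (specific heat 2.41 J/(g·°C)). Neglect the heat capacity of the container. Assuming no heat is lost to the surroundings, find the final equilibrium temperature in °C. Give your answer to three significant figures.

T_f = 21.8 °C

Heat lost by titanium = heat gained by glycerol.
(83.3)(0.51)(134.4 − T) = (463.3)(2.41)(T − 17.5)
42.483 (134.4 − T) = 1116.553 (T − 17.5)
5709.7 − 42.483 T = 1116.553 T − 19540
25249.7 = 1159.036 T
T = 21.79 °C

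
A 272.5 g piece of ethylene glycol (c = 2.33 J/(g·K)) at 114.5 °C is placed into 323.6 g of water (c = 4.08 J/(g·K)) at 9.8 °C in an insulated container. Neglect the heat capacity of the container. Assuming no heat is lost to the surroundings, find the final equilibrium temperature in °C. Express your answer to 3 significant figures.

T_f = 43.8 °C

Heat lost by ethylene glycol = heat gained by water.
(272.5)(2.33)(114.5 − T) = (323.6)(4.08)(T − 9.8)
634.925 (114.5 − T) = 1320.288 (T − 9.8)
72699 − 634.925 T = 1320.288 T − 12939
85638 = 1955.213 T
T = 43.80 °C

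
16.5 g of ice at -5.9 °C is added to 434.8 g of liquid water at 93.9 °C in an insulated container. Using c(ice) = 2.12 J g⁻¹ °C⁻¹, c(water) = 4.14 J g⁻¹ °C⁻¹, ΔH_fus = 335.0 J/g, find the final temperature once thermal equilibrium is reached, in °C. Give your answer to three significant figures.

T_f = 87.4 °C

Heat to bring ice to 0 °C and melt it: q₁ = 16.5×2.12×5.9 + 16.5×335.0 = 5733.9 J
Heat the water can supply cooling to 0 °C: 434.8×4.14×93.9 = 169027 J > q₁, so all ice melts.
Energy balance: 434.8×4.14×(93.9 − T) = 5733.9 + 16.5×4.14×(T − 0)
1800.072(93.9 − T) = 5733.9 + 68.31 T
169027 − 5733.9 = 1868.382 T
T = 163293.1 / 1868.382 = 87.40 °C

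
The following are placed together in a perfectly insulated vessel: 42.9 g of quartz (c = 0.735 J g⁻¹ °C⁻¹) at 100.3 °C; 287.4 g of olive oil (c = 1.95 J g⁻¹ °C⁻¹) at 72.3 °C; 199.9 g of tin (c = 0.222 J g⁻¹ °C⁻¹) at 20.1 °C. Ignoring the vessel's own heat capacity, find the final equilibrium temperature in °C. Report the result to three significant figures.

Σ mᵢcᵢ(T − Tᵢ) = 0  ⇒  T = Σ mᵢcᵢTᵢ / Σ mᵢcᵢ
Σ mᵢcᵢ = 42.9×0.735 + 287.4×1.95 + 199.9×0.222 = 636.3393
Σ mᵢcᵢTᵢ = 31.5315×100.3 + 560.43×72.3 + 44.3778×20.1 = 44574
T = 44574 / 636.3393 = 70.048 °C

T_f = 70.0 °C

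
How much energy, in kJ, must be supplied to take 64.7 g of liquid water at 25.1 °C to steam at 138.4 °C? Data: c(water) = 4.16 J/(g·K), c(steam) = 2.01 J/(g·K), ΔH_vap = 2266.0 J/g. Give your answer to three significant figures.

q1 (heat water 25.1→100.0 °C): 64.7 × 4.16 × 74.9 = 20159 J
q2 (vaporize at 100 °C): 64.7 × 2266.0 = 146610 J
q3 (heat steam 100.0→138.4 °C): 64.7 × 2.01 × 38.4 = 4994 J
Total: 20159 + 146610 + 4994 = 171763 J = 172 kJ

q = 172 kJ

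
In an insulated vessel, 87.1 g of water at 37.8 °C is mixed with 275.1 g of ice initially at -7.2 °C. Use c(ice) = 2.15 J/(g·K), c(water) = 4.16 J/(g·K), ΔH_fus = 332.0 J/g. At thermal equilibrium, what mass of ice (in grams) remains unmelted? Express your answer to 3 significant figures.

m_ice remaining = 247 g

Heat to warm all ice to 0 °C: 275.1×2.15×7.2 = 4258.5 J
Heat released by water cooling to 0 °C: 87.1×4.16×37.8 = 13696 J
13696 J < 4258.5 + 275.1×332.0 = 95591.7 J, so not all ice melts; final T = 0 °C.
Heat left for melting: 13696 − 4258.5 = 9437.5 J
Mass melted = 9437.5 / 332.0 = 28.43 g
Ice remaining = 275.1 − 28.43 = 246.67 g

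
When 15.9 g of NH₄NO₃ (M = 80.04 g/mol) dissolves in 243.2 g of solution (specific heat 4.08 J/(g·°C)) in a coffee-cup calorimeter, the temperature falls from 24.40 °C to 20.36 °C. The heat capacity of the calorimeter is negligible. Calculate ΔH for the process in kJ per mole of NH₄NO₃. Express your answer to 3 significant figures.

|ΔT| = |20.36 − 24.40| = 4.04 °C
|q_surr| = (243.2 × 4.08) × 4.04 = 992.256 × 4.04 = 4009 J
n(NH₄NO₃) = 15.9 / 80.04 = 0.1987 mol
Temperature fell, so q_rxn = +|q_surr| = 4.009 kJ
ΔH = q_rxn / n = 20.18 kJ/mol

ΔH = 20.2 kJ/mol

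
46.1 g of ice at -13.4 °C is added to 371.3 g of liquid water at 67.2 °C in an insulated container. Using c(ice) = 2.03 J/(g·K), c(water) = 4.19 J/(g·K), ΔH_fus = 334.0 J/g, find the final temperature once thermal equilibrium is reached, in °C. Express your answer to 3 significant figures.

T_f = 50.3 °C

Heat to bring ice to 0 °C and melt it: q₁ = 46.1×2.03×13.4 + 46.1×334.0 = 16651 J
Heat the water can supply cooling to 0 °C: 371.3×4.19×67.2 = 104546 J > q₁, so all ice melts.
Energy balance: 371.3×4.19×(67.2 − T) = 16651 + 46.1×4.19×(T − 0)
1555.747(67.2 − T) = 16651 + 193.159 T
104546 − 16651 = 1748.906 T
T = 87895 / 1748.906 = 50.26 °C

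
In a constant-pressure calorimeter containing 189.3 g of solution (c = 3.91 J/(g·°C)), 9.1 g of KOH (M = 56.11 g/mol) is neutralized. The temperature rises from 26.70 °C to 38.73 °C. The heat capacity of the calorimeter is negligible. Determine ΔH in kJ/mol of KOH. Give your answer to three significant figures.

ΔH = -54.9 kJ/mol

|ΔT| = |38.73 − 26.70| = 12.03 °C
|q_surr| = (189.3 × 3.91) × 12.03 = 740.163 × 12.03 = 8904 J
n(KOH) = 9.1 / 56.11 = 0.1622 mol
Temperature rose, so q_rxn = −|q_surr| = -8.904 kJ
ΔH = q_rxn / n = -54.90 kJ/mol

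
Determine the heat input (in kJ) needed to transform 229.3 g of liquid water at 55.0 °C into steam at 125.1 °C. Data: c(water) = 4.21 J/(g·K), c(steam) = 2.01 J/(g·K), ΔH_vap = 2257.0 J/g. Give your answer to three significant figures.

q1 (heat water 55.0→100.0 °C): 229.3 × 4.21 × 45.0 = 43441 J
q2 (vaporize at 100 °C): 229.3 × 2257.0 = 517530 J
q3 (heat steam 100.0→125.1 °C): 229.3 × 2.01 × 25.1 = 11568 J
Total: 43441 + 517530 + 11568 = 572539 J = 573 kJ

q = 573 kJ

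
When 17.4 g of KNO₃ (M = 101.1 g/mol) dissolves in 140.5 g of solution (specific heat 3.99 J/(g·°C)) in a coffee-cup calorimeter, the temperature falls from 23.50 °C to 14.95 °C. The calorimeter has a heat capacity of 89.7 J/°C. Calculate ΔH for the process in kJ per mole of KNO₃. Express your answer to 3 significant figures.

ΔH = 32.3 kJ/mol

|ΔT| = |14.95 − 23.50| = 8.55 °C
|q_surr| = (140.5 × 3.99 + 89.7) × 8.55 = 650.295 × 8.55 = 5560 J
n(KNO₃) = 17.4 / 101.1 = 0.1721 mol
Temperature fell, so q_rxn = +|q_surr| = 5.560 kJ
ΔH = q_rxn / n = 32.31 kJ/mol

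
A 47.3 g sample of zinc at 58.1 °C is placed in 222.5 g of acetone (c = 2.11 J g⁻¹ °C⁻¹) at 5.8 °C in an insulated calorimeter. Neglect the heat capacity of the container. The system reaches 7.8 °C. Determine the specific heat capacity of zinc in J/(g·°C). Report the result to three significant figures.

q_gained = (222.5 × 2.11) × (7.8 − 5.8) = 939.0 J
q_lost = 47.3 × c × (58.1 − 7.8) = 2379.19 c
Set equal: c = 939.0 / 2379.19 = 0.395 J/(g·°C)

c = 0.395 J/(g·°C)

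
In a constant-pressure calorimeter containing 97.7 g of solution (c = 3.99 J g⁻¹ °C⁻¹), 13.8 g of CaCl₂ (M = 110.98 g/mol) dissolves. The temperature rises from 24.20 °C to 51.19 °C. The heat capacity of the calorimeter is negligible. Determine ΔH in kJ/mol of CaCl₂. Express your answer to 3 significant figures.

|ΔT| = |51.19 − 24.20| = 26.99 °C
|q_surr| = (97.7 × 3.99) × 26.99 = 389.823 × 26.99 = 10520 J
n(CaCl₂) = 13.8 / 110.98 = 0.1243 mol
Temperature rose, so q_rxn = −|q_surr| = -10.52 kJ
ΔH = q_rxn / n = -84.63 kJ/mol

ΔH = -84.6 kJ/mol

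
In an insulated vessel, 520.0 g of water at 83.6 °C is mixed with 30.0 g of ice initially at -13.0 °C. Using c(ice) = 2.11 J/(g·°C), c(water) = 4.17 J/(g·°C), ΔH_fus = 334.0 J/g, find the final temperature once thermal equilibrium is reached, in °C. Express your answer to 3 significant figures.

T_f = 74.3 °C

Heat to bring ice to 0 °C and melt it: q₁ = 30.0×2.11×13.0 + 30.0×334.0 = 10843 J
Heat the water can supply cooling to 0 °C: 520.0×4.17×83.6 = 181278 J > q₁, so all ice melts.
Energy balance: 520.0×4.17×(83.6 − T) = 10843 + 30.0×4.17×(T − 0)
2168.4(83.6 − T) = 10843 + 125.1 T
181278 − 10843 = 2293.5 T
T = 170435 / 2293.5 = 74.31 °C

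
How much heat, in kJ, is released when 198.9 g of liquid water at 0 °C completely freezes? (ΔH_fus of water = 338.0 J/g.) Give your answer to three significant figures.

q = 67.2 kJ

q = m × ΔH_fus = 198.9 × 338.0 = 67230 J = 67.2 kJ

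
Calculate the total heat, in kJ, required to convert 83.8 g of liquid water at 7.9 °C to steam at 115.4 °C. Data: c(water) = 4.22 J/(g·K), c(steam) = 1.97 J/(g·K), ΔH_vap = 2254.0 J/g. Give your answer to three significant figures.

q1 (heat water 7.9→100.0 °C): 83.8 × 4.22 × 92.1 = 32570 J
q2 (vaporize at 100 °C): 83.8 × 2254.0 = 188885 J
q3 (heat steam 100.0→115.4 °C): 83.8 × 1.97 × 15.4 = 2542 J
Total: 32570 + 188885 + 2542 = 223997 J = 224 kJ

q = 224 kJ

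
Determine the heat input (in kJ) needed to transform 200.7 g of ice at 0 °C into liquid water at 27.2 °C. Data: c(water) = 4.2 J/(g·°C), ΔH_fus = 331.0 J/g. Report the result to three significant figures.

q = 89.4 kJ

q1 (melt at 0 °C): 200.7 × 331.0 = 66432 J
q2 (heat water 0.0→27.2 °C): 200.7 × 4.2 × 27.2 = 22928 J
Total: 66432 + 22928 = 89360 J = 89.4 kJ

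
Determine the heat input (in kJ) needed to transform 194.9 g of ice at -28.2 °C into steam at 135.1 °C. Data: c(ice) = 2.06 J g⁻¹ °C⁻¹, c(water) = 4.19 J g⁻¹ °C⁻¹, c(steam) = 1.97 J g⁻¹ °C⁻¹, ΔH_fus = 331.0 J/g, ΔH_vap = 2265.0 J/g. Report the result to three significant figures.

q = 612 kJ

q1 (heat ice -28.2→0.0 °C): 194.9 × 2.06 × 28.2 = 11322 J
q2 (melt at 0 °C): 194.9 × 331.0 = 64512 J
q3 (heat water 0.0→100.0 °C): 194.9 × 4.19 × 100.0 = 81663 J
q4 (vaporize at 100 °C): 194.9 × 2265.0 = 441449 J
q5 (heat steam 100.0→135.1 °C): 194.9 × 1.97 × 35.1 = 13477 J
Total: 11322 + 64512 + 81663 + 441449 + 13477 = 612423 J = 612 kJ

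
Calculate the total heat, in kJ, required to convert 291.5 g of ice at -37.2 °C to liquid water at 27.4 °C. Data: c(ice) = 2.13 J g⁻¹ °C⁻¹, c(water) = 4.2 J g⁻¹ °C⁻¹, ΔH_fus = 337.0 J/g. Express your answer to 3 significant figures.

q1 (heat ice -37.2→0.0 °C): 291.5 × 2.13 × 37.2 = 23097 J
q2 (melt at 0 °C): 291.5 × 337.0 = 98236 J
q3 (heat water 0.0→27.4 °C): 291.5 × 4.2 × 27.4 = 33546 J
Total: 23097 + 98236 + 33546 = 154879 J = 155 kJ

q = 155 kJ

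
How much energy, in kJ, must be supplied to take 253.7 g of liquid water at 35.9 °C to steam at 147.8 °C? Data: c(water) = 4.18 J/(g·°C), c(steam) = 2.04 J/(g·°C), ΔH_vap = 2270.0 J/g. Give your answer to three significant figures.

q = 669 kJ

q1 (heat water 35.9→100.0 °C): 253.7 × 4.18 × 64.1 = 67976 J
q2 (vaporize at 100 °C): 253.7 × 2270.0 = 575899 J
q3 (heat steam 100.0→147.8 °C): 253.7 × 2.04 × 47.8 = 24739 J
Total: 67976 + 575899 + 24739 = 668614 J = 669 kJ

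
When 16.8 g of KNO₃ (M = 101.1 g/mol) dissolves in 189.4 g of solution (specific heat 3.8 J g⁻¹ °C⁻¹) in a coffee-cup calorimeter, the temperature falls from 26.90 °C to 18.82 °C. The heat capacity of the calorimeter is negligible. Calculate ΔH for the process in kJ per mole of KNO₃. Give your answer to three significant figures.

|ΔT| = |18.82 − 26.90| = 8.08 °C
|q_surr| = (189.4 × 3.8) × 8.08 = 719.72 × 8.08 = 5815 J
n(KNO₃) = 16.8 / 101.1 = 0.1662 mol
Temperature fell, so q_rxn = +|q_surr| = 5.815 kJ
ΔH = q_rxn / n = 34.99 kJ/mol

ΔH = 35.0 kJ/mol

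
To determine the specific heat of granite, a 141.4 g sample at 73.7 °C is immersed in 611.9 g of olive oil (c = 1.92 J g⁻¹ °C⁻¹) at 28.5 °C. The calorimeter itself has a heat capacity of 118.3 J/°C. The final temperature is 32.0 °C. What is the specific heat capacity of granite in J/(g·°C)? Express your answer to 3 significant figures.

q_gained = (611.9 × 1.92 + 118.3) × (32.0 − 28.5) = 4526 J
q_lost = 141.4 × c × (73.7 − 32.0) = 5896.38 c
Set equal: c = 4526 / 5896.38 = 0.768 J/(g·°C)

c = 0.768 J/(g·°C)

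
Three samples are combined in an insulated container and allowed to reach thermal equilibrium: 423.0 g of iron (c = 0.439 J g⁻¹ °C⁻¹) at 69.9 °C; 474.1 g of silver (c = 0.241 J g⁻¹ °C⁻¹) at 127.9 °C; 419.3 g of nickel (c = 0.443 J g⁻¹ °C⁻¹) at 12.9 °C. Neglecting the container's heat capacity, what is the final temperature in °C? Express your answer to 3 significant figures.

T_f = 61.7 °C

Σ mᵢcᵢ(T − Tᵢ) = 0  ⇒  T = Σ mᵢcᵢTᵢ / Σ mᵢcᵢ
Σ mᵢcᵢ = 423.0×0.439 + 474.1×0.241 + 419.3×0.443 = 485.7050
Σ mᵢcᵢTᵢ = 185.697×69.9 + 114.2581×127.9 + 185.7499×12.9 = 29990
T = 29990 / 485.7050 = 61.745 °C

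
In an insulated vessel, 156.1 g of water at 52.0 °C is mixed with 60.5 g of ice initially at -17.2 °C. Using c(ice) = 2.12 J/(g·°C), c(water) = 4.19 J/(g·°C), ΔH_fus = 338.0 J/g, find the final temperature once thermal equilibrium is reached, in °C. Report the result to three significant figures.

Heat to bring ice to 0 °C and melt it: q₁ = 60.5×2.12×17.2 + 60.5×338.0 = 22655 J
Heat the water can supply cooling to 0 °C: 156.1×4.19×52.0 = 34011.1 J > q₁, so all ice melts.
Energy balance: 156.1×4.19×(52.0 − T) = 22655 + 60.5×4.19×(T − 0)
654.059(52.0 − T) = 22655 + 253.495 T
34011.1 − 22655 = 907.554 T
T = 11356.1 / 907.554 = 12.51 °C

T_f = 12.5 °C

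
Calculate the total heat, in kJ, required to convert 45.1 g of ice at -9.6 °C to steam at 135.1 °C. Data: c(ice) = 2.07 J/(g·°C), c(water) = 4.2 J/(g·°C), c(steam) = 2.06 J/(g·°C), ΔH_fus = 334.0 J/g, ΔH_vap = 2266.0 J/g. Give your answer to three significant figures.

q1 (heat ice -9.6→0.0 °C): 45.1 × 2.07 × 9.6 = 896 J
q2 (melt at 0 °C): 45.1 × 334.0 = 15063 J
q3 (heat water 0.0→100.0 °C): 45.1 × 4.2 × 100.0 = 18942 J
q4 (vaporize at 100 °C): 45.1 × 2266.0 = 102197 J
q5 (heat steam 100.0→135.1 °C): 45.1 × 2.06 × 35.1 = 3261 J
Total: 896 + 15063 + 18942 + 102197 + 3261 = 140359 J = 140 kJ

q = 140 kJ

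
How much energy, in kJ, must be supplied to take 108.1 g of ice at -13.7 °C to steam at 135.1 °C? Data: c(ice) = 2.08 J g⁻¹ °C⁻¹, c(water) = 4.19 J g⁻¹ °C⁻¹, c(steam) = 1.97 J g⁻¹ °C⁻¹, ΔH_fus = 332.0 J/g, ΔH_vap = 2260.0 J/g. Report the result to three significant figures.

q1 (heat ice -13.7→0.0 °C): 108.1 × 2.08 × 13.7 = 3080 J
q2 (melt at 0 °C): 108.1 × 332.0 = 35889 J
q3 (heat water 0.0→100.0 °C): 108.1 × 4.19 × 100.0 = 45294 J
q4 (vaporize at 100 °C): 108.1 × 2260.0 = 244306 J
q5 (heat steam 100.0→135.1 °C): 108.1 × 1.97 × 35.1 = 7475 J
Total: 3080 + 35889 + 45294 + 244306 + 7475 = 336044 J = 336 kJ

q = 336 kJ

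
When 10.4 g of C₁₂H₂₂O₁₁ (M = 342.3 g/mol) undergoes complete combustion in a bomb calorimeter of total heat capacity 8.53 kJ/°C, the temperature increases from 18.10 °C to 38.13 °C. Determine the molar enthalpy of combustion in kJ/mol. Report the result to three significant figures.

ΔH = -5620 kJ/mol

ΔT = 38.13 − 18.10 = 20.03 °C
q_cal = C_cal × ΔT = 8.53 × 20.03 = 170.8559 kJ
n = 10.4 / 342.3 = 0.03038 mol
q_rxn = −q_cal = -170.8559 kJ
ΔH = -170.8559 / 0.03038 = -5624 kJ/mol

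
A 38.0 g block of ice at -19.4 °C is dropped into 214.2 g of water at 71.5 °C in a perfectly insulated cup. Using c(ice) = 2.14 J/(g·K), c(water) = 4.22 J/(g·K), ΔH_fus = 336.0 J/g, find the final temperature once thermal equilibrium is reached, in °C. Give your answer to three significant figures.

Heat to bring ice to 0 °C and melt it: q₁ = 38.0×2.14×19.4 + 38.0×336.0 = 14346 J
Heat the water can supply cooling to 0 °C: 214.2×4.22×71.5 = 64630.6 J > q₁, so all ice melts.
Energy balance: 214.2×4.22×(71.5 − T) = 14346 + 38.0×4.22×(T − 0)
903.924(71.5 − T) = 14346 + 160.36 T
64630.6 − 14346 = 1064.284 T
T = 50284.6 / 1064.284 = 47.247 °C

T_f = 47.2 °C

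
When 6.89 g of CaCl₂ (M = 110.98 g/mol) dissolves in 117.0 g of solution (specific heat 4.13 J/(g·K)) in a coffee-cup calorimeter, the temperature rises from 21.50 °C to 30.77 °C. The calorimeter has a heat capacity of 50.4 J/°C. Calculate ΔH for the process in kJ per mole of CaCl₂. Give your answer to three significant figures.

|ΔT| = |30.77 − 21.50| = 9.27 °C
|q_surr| = (117.0 × 4.13 + 50.4) × 9.27 = 533.61 × 9.27 = 4947 J
n(CaCl₂) = 6.89 / 110.98 = 0.06208 mol
Temperature rose, so q_rxn = −|q_surr| = -4.947 kJ
ΔH = q_rxn / n = -79.69 kJ/mol

ΔH = -79.7 kJ/mol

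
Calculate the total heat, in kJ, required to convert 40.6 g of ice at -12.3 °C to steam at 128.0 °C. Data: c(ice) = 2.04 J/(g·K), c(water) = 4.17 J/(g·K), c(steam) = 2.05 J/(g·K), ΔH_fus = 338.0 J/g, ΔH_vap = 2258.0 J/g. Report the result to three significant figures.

q1 (heat ice -12.3→0.0 °C): 40.6 × 2.04 × 12.3 = 1019 J
q2 (melt at 0 °C): 40.6 × 338.0 = 13723 J
q3 (heat water 0.0→100.0 °C): 40.6 × 4.17 × 100.0 = 16930 J
q4 (vaporize at 100 °C): 40.6 × 2258.0 = 91675 J
q5 (heat steam 100.0→128.0 °C): 40.6 × 2.05 × 28.0 = 2330 J
Total: 1019 + 13723 + 16930 + 91675 + 2330 = 125677 J = 126 kJ

q = 126 kJ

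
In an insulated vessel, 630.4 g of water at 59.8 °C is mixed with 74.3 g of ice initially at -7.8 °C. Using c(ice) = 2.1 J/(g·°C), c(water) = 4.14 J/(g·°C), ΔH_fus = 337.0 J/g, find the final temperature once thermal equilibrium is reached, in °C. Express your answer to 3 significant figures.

Heat to bring ice to 0 °C and melt it: q₁ = 74.3×2.1×7.8 + 74.3×337.0 = 26256 J
Heat the water can supply cooling to 0 °C: 630.4×4.14×59.8 = 156069 J > q₁, so all ice melts.
Energy balance: 630.4×4.14×(59.8 − T) = 26256 + 74.3×4.14×(T − 0)
2609.856(59.8 − T) = 26256 + 307.602 T
156069 − 26256 = 2917.458 T
T = 129813 / 2917.458 = 44.50 °C

T_f = 44.5 °C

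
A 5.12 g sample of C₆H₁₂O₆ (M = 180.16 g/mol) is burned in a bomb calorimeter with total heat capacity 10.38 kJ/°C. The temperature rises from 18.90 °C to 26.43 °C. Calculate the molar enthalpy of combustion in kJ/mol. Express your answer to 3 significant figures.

ΔT = 26.43 − 18.90 = 7.53 °C
q_cal = C_cal × ΔT = 10.38 × 7.53 = 78.1614 kJ
n = 5.12 / 180.16 = 0.02842 mol
q_rxn = −q_cal = -78.1614 kJ
ΔH = -78.1614 / 0.02842 = -2750 kJ/mol

ΔH = -2750 kJ/mol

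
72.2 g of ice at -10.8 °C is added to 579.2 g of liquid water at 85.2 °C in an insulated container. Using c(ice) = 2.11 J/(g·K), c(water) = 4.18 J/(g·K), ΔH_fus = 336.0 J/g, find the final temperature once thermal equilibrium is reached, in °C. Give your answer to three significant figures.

T_f = 66.2 °C

Heat to bring ice to 0 °C and melt it: q₁ = 72.2×2.11×10.8 + 72.2×336.0 = 25904 J
Heat the water can supply cooling to 0 °C: 579.2×4.18×85.2 = 206274 J > q₁, so all ice melts.
Energy balance: 579.2×4.18×(85.2 − T) = 25904 + 72.2×4.18×(T − 0)
2421.056(85.2 − T) = 25904 + 301.796 T
206274 − 25904 = 2722.852 T
T = 180370 / 2722.852 = 66.24 °C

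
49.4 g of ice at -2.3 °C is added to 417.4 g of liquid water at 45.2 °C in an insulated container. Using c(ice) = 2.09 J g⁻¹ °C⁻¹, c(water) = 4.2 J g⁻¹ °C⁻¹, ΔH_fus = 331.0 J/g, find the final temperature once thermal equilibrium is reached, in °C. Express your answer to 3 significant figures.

T_f = 32.0 °C

Heat to bring ice to 0 °C and melt it: q₁ = 49.4×2.09×2.3 + 49.4×331.0 = 16589 J
Heat the water can supply cooling to 0 °C: 417.4×4.2×45.2 = 79239.2 J > q₁, so all ice melts.
Energy balance: 417.4×4.2×(45.2 − T) = 16589 + 49.4×4.2×(T − 0)
1753.08(45.2 − T) = 16589 + 207.48 T
79239.2 − 16589 = 1960.56 T
T = 62650.2 / 1960.56 = 31.96 °C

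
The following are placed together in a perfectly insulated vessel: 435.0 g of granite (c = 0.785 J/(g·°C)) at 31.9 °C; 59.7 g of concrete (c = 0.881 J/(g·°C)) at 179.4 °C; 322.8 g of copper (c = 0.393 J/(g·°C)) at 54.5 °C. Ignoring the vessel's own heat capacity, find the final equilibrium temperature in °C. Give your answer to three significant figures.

T_f = 52.3 °C

Σ mᵢcᵢ(T − Tᵢ) = 0  ⇒  T = Σ mᵢcᵢTᵢ / Σ mᵢcᵢ
Σ mᵢcᵢ = 435.0×0.785 + 59.7×0.881 + 322.8×0.393 = 520.9311
Σ mᵢcᵢTᵢ = 341.475×31.9 + 52.5957×179.4 + 126.8604×54.5 = 27243
T = 27243 / 520.9311 = 52.30 °C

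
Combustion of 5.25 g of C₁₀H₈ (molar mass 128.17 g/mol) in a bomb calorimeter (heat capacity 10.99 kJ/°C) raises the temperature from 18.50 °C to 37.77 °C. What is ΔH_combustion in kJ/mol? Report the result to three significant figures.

ΔT = 37.77 − 18.50 = 19.27 °C
q_cal = C_cal × ΔT = 10.99 × 19.27 = 211.7773 kJ
n = 5.25 / 128.17 = 0.04096 mol
q_rxn = −q_cal = -211.7773 kJ
ΔH = -211.7773 / 0.04096 = -5170 kJ/mol

ΔH = -5170 kJ/mol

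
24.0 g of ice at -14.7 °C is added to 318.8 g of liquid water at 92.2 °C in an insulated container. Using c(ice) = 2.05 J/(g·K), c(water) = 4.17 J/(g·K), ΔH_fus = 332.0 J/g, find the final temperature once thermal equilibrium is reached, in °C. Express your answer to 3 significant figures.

T_f = 79.7 °C

Heat to bring ice to 0 °C and melt it: q₁ = 24.0×2.05×14.7 + 24.0×332.0 = 8691.2 J
Heat the water can supply cooling to 0 °C: 318.8×4.17×92.2 = 122570 J > q₁, so all ice melts.
Energy balance: 318.8×4.17×(92.2 − T) = 8691.2 + 24.0×4.17×(T − 0)
1329.396(92.2 − T) = 8691.2 + 100.08 T
122570 − 8691.2 = 1429.476 T
T = 113878.8 / 1429.476 = 79.66 °C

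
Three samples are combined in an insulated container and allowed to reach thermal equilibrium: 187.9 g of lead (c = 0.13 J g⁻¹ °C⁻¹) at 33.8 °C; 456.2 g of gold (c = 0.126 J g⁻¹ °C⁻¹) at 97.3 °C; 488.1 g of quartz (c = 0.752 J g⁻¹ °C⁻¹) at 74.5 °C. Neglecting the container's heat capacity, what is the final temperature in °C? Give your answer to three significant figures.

Σ mᵢcᵢ(T − Tᵢ) = 0  ⇒  T = Σ mᵢcᵢTᵢ / Σ mᵢcᵢ
Σ mᵢcᵢ = 187.9×0.13 + 456.2×0.126 + 488.1×0.752 = 448.9594
Σ mᵢcᵢTᵢ = 24.427×33.8 + 57.4812×97.3 + 367.0512×74.5 = 33764
T = 33764 / 448.9594 = 75.21 °C

T_f = 75.2 °C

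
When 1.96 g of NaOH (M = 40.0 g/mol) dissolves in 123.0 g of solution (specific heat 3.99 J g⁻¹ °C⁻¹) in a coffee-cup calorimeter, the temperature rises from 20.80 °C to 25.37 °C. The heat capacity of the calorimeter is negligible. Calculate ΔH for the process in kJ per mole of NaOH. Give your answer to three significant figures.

ΔH = -45.8 kJ/mol

|ΔT| = |25.37 − 20.80| = 4.57 °C
|q_surr| = (123.0 × 3.99) × 4.57 = 490.77 × 4.57 = 2243 J
n(NaOH) = 1.96 / 40.0 = 0.04900 mol
Temperature rose, so q_rxn = −|q_surr| = -2.243 kJ
ΔH = q_rxn / n = -45.78 kJ/mol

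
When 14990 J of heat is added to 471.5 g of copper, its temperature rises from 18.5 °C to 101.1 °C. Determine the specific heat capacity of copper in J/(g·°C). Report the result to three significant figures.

c = q / (m ΔT) = 14990 / (471.5 × 82.6)
c = 14990 / 38945.9 = 0.385 J/(g·°C)

c = 0.385 J/(g·°C)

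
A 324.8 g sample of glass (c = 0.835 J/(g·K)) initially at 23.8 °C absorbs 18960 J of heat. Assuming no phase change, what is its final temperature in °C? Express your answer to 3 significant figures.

T_f = 93.7 °C

ΔT = q / (m c) = 18960 / (324.8 × 0.835) = 69.91 °C
T_f = 23.8 + 69.91 = 93.71 °C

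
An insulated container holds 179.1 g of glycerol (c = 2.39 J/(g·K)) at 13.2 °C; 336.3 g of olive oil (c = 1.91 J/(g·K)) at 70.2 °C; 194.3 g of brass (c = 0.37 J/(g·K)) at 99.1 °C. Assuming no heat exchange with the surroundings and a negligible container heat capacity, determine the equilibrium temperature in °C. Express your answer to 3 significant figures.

Σ mᵢcᵢ(T − Tᵢ) = 0  ⇒  T = Σ mᵢcᵢTᵢ / Σ mᵢcᵢ
Σ mᵢcᵢ = 179.1×2.39 + 336.3×1.91 + 194.3×0.37 = 1142.273
Σ mᵢcᵢTᵢ = 428.049×13.2 + 642.333×70.2 + 71.891×99.1 = 57866
T = 57866 / 1142.273 = 50.66 °C

T_f = 50.7 °C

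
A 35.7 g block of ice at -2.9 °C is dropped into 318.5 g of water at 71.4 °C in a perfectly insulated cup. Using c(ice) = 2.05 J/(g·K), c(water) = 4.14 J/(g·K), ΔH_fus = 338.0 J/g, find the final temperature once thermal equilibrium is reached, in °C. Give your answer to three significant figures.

T_f = 55.8 °C

Heat to bring ice to 0 °C and melt it: q₁ = 35.7×2.05×2.9 + 35.7×338.0 = 12279 J
Heat the water can supply cooling to 0 °C: 318.5×4.14×71.4 = 94147.3 J > q₁, so all ice melts.
Energy balance: 318.5×4.14×(71.4 − T) = 12279 + 35.7×4.14×(T − 0)
1318.59(71.4 − T) = 12279 + 147.798 T
94147.3 − 12279 = 1466.388 T
T = 81868.3 / 1466.388 = 55.83 °C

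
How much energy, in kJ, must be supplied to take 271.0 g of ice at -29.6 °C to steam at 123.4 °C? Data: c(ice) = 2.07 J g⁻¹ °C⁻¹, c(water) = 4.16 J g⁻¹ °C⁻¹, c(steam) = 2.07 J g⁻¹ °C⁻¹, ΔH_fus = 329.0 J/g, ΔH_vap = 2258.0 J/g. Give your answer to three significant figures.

q1 (heat ice -29.6→0.0 °C): 271.0 × 2.07 × 29.6 = 16605 J
q2 (melt at 0 °C): 271.0 × 329.0 = 89159 J
q3 (heat water 0.0→100.0 °C): 271.0 × 4.16 × 100.0 = 112736 J
q4 (vaporize at 100 °C): 271.0 × 2258.0 = 611918 J
q5 (heat steam 100.0→123.4 °C): 271.0 × 2.07 × 23.4 = 13127 J
Total: 16605 + 89159 + 112736 + 611918 + 13127 = 843545 J = 844 kJ

q = 844 kJ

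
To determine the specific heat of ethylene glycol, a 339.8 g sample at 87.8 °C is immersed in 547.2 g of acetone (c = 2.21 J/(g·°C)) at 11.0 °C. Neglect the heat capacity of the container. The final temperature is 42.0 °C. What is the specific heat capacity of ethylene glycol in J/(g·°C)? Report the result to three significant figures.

q_gained = (547.2 × 2.21) × (42.0 − 11.0) = 37490 J
q_lost = 339.8 × c × (87.8 − 42.0) = 15562.84 c
Set equal: c = 37490 / 15562.84 = 2.41 J/(g·°C)

c = 2.41 J/(g·°C)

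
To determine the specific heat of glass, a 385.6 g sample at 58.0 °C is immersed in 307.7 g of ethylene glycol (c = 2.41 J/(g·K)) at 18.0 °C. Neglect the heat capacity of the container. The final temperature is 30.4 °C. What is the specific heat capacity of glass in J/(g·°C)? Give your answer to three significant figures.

c = 0.864 J/(g·°C)

q_gained = (307.7 × 2.41) × (30.4 − 18.0) = 9195 J
q_lost = 385.6 × c × (58.0 − 30.4) = 10642.56 c
Set equal: c = 9195 / 10642.56 = 0.864 J/(g·°C)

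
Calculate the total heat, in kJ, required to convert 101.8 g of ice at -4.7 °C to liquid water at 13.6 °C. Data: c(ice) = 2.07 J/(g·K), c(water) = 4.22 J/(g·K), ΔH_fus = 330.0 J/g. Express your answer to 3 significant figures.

q = 40.4 kJ

q1 (heat ice -4.7→0.0 °C): 101.8 × 2.07 × 4.7 = 990 J
q2 (melt at 0 °C): 101.8 × 330.0 = 33594 J
q3 (heat water 0.0→13.6 °C): 101.8 × 4.22 × 13.6 = 5843 J
Total: 990 + 33594 + 5843 = 40427 J = 40.4 kJ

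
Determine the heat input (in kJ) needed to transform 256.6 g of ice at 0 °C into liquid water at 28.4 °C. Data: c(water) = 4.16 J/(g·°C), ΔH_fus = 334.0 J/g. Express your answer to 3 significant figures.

q1 (melt at 0 °C): 256.6 × 334.0 = 85704 J
q2 (heat water 0.0→28.4 °C): 256.6 × 4.16 × 28.4 = 30316 J
Total: 85704 + 30316 = 116020 J = 116 kJ

q = 116 kJ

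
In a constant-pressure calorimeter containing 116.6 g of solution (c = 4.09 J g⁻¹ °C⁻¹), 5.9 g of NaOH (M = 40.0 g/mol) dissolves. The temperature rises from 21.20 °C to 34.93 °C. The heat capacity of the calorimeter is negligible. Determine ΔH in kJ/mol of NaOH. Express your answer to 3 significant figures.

|ΔT| = |34.93 − 21.20| = 13.73 °C
|q_surr| = (116.6 × 4.09) × 13.73 = 476.894 × 13.73 = 6548 J
n(NaOH) = 5.9 / 40.0 = 0.1475 mol
Temperature rose, so q_rxn = −|q_surr| = -6.548 kJ
ΔH = q_rxn / n = -44.39 kJ/mol

ΔH = -44.4 kJ/mol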